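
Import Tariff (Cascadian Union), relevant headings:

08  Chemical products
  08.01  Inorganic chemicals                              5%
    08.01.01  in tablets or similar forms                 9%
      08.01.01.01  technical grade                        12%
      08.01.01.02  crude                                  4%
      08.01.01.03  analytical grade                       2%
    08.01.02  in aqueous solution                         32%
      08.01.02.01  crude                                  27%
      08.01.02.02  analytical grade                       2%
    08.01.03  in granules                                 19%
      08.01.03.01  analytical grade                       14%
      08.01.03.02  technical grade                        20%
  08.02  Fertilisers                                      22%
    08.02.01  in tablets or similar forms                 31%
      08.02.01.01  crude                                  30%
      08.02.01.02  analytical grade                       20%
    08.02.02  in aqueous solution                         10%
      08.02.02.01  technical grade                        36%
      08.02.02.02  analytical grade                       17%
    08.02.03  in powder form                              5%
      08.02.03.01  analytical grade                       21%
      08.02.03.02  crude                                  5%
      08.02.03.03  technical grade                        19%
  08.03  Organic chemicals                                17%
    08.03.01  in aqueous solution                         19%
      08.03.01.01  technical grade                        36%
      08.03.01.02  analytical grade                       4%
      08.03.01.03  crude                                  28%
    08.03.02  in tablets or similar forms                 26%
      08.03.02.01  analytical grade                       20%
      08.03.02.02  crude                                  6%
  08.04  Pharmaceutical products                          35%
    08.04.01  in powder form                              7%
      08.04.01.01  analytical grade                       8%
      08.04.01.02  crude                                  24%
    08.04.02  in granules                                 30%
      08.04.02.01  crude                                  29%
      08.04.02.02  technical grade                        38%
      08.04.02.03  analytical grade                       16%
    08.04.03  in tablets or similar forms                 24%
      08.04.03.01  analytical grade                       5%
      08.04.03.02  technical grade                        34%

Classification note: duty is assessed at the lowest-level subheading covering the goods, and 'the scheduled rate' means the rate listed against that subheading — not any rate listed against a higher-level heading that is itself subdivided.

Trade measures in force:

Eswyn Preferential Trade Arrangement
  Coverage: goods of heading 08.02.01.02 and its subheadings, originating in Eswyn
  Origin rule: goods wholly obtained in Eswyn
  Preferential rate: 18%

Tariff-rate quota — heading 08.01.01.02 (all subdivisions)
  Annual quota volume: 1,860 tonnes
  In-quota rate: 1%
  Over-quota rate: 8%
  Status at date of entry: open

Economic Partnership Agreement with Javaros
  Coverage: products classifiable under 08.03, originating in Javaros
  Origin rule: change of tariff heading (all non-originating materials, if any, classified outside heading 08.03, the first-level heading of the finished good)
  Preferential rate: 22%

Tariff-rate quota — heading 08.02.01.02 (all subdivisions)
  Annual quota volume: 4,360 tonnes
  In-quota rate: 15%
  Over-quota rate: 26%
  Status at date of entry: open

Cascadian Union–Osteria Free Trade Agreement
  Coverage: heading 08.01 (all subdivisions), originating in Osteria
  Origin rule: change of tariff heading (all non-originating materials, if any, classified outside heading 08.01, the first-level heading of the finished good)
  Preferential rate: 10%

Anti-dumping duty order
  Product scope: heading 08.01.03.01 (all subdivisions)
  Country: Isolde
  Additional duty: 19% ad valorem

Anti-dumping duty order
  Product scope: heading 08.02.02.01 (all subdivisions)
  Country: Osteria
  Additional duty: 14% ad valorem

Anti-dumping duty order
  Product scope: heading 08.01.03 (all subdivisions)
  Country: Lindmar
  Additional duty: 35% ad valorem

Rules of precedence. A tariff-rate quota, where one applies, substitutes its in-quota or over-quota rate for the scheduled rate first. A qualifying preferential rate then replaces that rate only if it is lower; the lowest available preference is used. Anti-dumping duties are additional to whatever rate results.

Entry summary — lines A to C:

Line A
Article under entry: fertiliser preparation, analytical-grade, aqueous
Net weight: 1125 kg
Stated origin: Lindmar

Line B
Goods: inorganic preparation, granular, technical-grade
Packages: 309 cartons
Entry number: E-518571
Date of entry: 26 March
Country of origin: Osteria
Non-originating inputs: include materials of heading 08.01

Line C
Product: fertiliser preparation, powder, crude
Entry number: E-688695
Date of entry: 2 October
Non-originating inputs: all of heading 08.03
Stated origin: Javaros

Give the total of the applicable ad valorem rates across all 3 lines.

42%

Line A: fertiliser → 08.02; aqueous → 08.02.02; analytical-grade → 08.02.02.02. Scheduled 17%. No special measure applies. → 17%.
Line B: inorganic → 08.01; granular → 08.01.03; technical-grade → 08.01.03.02. Scheduled 20%. Osteria agreement on 08.01: CTH not met. → 20%.
Line C: fertiliser → 08.02; powder → 08.02.03; crude → 08.02.03.02. Scheduled 5%. Javaros agreement on 08.03: 08.02.03.02 not covered. → 5%.
Sum: 17% + 20% + 5% = 42%.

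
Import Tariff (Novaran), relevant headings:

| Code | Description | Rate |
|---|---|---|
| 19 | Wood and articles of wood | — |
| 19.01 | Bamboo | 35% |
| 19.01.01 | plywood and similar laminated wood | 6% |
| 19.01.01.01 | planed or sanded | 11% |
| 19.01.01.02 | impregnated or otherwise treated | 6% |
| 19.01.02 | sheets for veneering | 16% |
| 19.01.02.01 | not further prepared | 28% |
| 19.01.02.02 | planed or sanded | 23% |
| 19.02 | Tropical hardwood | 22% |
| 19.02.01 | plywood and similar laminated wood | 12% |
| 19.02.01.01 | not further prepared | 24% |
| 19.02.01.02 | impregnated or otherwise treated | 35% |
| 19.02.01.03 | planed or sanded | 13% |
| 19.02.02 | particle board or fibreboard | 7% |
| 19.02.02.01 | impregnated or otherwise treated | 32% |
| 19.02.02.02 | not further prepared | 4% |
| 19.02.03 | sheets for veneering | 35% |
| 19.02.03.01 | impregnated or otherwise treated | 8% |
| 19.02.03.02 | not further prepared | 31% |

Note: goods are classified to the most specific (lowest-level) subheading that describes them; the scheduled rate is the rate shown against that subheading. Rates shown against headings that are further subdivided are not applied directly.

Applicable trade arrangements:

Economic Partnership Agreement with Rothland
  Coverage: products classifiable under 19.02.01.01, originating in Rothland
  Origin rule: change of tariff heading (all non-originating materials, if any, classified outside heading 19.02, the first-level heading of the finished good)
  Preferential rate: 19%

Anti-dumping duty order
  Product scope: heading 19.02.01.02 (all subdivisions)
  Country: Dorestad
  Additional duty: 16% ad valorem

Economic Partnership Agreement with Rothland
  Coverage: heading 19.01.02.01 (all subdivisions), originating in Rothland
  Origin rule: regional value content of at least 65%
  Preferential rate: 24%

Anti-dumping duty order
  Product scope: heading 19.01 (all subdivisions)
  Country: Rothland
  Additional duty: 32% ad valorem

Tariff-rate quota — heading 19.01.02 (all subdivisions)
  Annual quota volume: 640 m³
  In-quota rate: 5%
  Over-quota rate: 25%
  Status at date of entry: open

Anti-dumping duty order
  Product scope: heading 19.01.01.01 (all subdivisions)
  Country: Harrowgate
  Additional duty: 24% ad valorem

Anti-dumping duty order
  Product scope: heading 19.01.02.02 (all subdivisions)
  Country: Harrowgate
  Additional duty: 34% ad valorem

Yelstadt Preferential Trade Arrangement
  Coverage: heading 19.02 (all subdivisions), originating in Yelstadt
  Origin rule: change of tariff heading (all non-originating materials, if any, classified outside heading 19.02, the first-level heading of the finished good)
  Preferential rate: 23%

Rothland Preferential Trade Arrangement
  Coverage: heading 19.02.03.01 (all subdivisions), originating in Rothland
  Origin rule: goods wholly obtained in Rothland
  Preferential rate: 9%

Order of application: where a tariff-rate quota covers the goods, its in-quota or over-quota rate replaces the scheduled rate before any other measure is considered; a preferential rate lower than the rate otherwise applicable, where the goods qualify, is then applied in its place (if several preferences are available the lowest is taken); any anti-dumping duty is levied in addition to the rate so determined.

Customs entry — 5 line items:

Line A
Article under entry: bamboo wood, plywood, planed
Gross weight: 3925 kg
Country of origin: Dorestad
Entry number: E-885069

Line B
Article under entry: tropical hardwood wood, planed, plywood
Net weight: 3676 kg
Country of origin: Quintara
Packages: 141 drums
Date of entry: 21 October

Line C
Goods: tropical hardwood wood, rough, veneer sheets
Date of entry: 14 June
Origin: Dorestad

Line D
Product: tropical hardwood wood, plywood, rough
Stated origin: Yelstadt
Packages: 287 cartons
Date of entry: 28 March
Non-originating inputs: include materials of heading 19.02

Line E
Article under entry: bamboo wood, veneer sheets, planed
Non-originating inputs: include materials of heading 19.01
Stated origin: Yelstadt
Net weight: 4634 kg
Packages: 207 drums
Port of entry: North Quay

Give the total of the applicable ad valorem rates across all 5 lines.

84%

Line A: bamboo → 19.01; plywood → 19.01.01; planed → 19.01.01.01. Scheduled 11%. No special measure applies. → 11%.
Line B: tropical hardwood → 19.02; plywood → 19.02.01; planed → 19.02.01.03. Scheduled 13%. No special measure applies. → 13%.
Line C: tropical hardwood → 19.02; veneer sheets → 19.02.03; rough → 19.02.03.02. Scheduled 31%. No special measure applies. → 31%.
Line D: tropical hardwood → 19.02; plywood → 19.02.01; rough → 19.02.01.01. Scheduled 24%. Yelstadt agreement on 19.02: CTH not met. → 24%.
Line E: bamboo → 19.01; veneer sheets → 19.01.02; planed → 19.01.02.02. Scheduled 23%. quota on 19.01.02 open → in-quota 5%; Yelstadt agreement on 19.02: 19.01.02.02 not covered. → 5%.
Sum: 11% + 13% + 31% + 24% + 5% = 84%.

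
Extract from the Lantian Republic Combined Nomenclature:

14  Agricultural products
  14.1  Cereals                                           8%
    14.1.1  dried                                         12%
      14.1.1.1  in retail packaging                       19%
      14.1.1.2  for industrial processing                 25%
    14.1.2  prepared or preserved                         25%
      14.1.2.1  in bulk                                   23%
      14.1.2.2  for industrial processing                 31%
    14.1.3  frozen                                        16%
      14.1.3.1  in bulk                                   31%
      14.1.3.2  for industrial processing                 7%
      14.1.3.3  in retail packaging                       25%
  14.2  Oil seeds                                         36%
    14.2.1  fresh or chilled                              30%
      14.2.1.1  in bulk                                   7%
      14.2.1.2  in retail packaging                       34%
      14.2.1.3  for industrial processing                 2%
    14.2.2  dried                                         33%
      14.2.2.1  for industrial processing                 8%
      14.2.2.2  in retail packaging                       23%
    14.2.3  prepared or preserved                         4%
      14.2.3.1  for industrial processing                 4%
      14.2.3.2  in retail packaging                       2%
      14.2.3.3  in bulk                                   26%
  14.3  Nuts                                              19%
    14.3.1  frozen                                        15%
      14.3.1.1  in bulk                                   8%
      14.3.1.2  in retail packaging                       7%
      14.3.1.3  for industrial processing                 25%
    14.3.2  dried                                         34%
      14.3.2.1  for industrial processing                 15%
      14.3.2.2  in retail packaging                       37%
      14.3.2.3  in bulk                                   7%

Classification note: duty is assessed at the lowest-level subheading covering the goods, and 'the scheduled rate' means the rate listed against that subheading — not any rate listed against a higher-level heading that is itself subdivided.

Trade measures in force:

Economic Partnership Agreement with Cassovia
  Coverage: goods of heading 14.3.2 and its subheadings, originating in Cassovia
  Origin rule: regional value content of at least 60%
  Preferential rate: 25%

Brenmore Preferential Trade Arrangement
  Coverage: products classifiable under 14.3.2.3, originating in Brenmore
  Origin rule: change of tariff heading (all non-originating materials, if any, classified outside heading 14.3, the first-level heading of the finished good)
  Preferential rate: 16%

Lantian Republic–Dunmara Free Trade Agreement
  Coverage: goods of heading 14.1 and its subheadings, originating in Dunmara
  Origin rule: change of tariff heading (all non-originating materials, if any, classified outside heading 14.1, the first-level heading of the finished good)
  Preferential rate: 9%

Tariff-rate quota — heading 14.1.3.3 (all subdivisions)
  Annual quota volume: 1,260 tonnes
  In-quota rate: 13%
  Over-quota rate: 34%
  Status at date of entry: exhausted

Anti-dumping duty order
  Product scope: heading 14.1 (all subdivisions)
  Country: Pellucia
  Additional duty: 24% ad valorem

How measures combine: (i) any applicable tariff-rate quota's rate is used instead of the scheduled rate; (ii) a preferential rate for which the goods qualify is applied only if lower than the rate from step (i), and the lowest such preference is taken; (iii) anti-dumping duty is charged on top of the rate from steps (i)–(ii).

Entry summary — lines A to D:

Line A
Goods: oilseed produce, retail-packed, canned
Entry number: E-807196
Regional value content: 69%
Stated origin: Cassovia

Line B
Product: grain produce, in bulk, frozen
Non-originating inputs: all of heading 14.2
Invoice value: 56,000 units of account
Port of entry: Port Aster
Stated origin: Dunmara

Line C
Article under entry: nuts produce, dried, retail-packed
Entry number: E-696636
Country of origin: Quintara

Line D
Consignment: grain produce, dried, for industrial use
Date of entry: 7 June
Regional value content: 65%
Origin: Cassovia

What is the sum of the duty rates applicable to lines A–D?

Line A: oilseed → 14.2; canned → 14.2.3; retail-packed → 14.2.3.2. Scheduled 2%. Cassovia agreement on 14.3.2: 14.2.3.2 not covered. → 2%.
Line B: grain → 14.1; frozen → 14.1.3; in bulk → 14.1.3.1. Scheduled 31%. Dunmara agreement on 14.1: CTH met → 9% available; preferential 9%. → 9%.
Line C: nuts → 14.3; dried → 14.3.2; retail-packed → 14.3.2.2. Scheduled 37%. No special measure applies. → 37%.
Line D: grain → 14.1; dried → 14.1.1; for industrial use → 14.1.1.2. Scheduled 25%. Cassovia agreement on 14.3.2: 14.1.1.2 not covered. → 25%.
Sum: 2% + 9% + 37% + 25% = 73%.

73%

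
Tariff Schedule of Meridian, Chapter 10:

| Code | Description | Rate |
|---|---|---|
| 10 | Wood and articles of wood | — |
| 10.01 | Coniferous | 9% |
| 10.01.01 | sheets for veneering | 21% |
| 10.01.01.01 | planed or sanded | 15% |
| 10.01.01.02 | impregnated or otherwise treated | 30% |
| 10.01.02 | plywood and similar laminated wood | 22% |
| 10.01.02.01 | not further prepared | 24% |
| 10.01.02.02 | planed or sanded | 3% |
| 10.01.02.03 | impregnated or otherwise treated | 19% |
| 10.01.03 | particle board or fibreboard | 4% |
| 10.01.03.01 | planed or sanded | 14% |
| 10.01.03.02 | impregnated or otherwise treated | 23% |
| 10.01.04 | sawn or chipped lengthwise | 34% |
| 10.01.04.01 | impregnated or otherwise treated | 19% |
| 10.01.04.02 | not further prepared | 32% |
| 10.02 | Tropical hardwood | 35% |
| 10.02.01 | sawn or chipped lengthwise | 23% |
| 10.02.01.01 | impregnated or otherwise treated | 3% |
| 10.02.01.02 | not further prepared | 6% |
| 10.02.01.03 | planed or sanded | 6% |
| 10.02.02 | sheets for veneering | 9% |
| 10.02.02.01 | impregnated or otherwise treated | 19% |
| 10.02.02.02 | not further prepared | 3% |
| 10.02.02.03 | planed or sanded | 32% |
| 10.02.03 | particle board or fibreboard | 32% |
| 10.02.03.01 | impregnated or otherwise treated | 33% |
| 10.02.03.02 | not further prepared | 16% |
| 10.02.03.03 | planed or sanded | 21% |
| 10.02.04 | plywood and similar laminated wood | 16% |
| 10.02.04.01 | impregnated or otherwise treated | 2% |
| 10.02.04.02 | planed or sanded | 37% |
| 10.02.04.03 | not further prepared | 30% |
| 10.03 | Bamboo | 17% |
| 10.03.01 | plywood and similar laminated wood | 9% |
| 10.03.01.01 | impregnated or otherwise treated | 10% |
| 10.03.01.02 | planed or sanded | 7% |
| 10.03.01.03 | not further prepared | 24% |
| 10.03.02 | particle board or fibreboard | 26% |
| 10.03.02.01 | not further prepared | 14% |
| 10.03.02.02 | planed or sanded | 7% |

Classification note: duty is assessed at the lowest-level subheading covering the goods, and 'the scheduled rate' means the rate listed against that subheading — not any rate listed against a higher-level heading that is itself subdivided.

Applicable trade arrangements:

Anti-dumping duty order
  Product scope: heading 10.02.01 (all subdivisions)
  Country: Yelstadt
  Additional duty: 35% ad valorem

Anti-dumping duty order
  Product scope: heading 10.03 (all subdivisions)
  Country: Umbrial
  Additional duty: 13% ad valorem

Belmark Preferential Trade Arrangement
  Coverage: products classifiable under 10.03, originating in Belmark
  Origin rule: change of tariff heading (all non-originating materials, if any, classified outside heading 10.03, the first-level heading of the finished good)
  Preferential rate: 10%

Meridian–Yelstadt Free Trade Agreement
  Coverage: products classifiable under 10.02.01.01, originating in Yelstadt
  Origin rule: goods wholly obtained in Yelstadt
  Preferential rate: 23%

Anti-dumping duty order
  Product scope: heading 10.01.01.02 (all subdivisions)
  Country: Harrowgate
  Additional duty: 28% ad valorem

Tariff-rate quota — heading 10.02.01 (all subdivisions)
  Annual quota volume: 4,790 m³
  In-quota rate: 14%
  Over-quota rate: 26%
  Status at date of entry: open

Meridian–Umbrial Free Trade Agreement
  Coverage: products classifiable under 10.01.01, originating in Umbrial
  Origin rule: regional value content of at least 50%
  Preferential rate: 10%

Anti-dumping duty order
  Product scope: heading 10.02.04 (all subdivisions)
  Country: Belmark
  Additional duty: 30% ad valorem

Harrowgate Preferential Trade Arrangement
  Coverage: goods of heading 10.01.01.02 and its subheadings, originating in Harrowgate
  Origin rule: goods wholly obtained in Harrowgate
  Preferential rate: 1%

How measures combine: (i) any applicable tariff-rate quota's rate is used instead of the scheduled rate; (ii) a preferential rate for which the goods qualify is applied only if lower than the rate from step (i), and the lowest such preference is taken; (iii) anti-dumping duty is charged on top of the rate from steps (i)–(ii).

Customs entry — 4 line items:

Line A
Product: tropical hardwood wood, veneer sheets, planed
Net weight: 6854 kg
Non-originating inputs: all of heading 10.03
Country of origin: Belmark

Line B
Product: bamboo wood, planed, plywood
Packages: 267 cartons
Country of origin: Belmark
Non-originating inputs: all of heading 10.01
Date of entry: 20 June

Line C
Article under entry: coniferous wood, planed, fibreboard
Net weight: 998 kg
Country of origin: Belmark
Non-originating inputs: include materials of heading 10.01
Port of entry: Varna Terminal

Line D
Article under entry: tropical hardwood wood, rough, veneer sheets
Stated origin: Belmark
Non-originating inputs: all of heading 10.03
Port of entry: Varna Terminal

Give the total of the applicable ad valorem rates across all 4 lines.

56%

Line A: tropical hardwood → 10.02; veneer sheets → 10.02.02; planed → 10.02.02.03. Scheduled 32%. Belmark agreement on 10.03: 10.02.02.03 not covered. → 32%.
Line B: bamboo → 10.03; plywood → 10.03.01; planed → 10.03.01.02. Scheduled 7%. Belmark agreement on 10.03: CTH met → 10% available; preference 10% not lower than 7% → no reduction. → 7%.
Line C: coniferous → 10.01; fibreboard → 10.01.03; planed → 10.01.03.01. Scheduled 14%. Belmark agreement on 10.03: 10.01.03.01 not covered. → 14%.
Line D: tropical hardwood → 10.02; veneer sheets → 10.02.02; rough → 10.02.02.02. Scheduled 3%. Belmark agreement on 10.03: 10.02.02.02 not covered. → 3%.
Sum: 32% + 7% + 14% + 3% = 56%.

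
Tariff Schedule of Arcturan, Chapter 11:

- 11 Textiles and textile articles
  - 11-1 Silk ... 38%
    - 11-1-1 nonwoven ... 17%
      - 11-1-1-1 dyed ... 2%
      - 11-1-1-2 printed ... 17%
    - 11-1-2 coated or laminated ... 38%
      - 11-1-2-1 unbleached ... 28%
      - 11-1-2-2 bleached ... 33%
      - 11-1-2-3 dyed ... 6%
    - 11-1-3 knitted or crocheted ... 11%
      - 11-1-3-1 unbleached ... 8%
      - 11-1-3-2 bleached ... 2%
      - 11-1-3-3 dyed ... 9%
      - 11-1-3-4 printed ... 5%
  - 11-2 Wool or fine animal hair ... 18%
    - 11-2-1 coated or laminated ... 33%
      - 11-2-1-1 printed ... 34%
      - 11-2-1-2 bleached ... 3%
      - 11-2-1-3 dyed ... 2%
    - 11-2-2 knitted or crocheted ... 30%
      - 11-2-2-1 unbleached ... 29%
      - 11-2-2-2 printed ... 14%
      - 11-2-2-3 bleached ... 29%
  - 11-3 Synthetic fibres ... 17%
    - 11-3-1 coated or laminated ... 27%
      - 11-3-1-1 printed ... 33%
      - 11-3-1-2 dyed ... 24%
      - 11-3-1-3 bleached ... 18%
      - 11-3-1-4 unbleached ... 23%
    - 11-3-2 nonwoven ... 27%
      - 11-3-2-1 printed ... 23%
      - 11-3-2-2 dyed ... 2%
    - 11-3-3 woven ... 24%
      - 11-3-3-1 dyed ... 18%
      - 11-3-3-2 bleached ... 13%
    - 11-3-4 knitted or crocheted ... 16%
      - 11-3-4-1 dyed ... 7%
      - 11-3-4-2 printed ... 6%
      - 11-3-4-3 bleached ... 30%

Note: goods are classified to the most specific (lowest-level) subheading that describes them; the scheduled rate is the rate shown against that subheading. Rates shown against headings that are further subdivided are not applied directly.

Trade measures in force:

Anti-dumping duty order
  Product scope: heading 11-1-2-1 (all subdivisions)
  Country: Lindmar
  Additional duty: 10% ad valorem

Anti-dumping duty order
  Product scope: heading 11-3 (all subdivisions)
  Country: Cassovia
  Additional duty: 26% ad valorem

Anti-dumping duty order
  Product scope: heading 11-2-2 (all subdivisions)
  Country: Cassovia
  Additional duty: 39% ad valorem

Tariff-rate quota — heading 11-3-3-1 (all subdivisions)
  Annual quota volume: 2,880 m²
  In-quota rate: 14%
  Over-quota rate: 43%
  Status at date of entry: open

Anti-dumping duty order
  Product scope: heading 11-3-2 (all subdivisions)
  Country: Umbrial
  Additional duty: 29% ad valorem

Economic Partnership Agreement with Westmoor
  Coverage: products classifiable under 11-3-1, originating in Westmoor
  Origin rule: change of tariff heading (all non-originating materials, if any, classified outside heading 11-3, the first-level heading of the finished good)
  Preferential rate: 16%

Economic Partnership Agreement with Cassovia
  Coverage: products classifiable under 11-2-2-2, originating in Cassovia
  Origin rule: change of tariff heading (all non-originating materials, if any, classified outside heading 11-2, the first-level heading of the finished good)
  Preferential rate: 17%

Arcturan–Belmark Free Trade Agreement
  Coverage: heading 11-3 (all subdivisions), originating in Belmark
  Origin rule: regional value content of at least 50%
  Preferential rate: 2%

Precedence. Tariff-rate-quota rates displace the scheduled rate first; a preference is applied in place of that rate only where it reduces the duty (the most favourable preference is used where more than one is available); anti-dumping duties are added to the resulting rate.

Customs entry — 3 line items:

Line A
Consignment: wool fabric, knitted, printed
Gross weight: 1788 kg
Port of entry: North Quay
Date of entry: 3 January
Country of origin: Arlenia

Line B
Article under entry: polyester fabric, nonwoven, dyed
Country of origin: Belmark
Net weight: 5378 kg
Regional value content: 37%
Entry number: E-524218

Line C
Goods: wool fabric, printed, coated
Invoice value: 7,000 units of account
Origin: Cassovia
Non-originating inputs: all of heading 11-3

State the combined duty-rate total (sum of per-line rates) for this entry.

Line A: wool → 11-2; knitted → 11-2-2; printed → 11-2-2-2. Scheduled 14%. No special measure applies. → 14%.
Line B: polyester → 11-3; nonwoven → 11-3-2; dyed → 11-3-2-2. Scheduled 2%. Belmark agreement on 11-3: RVC < 50%. → 2%.
Line C: wool → 11-2; coated → 11-2-1; printed → 11-2-1-1. Scheduled 34%. Cassovia agreement on 11-2-2-2: 11-2-1-1 not covered. → 34%.
Sum: 14% + 2% + 34% = 50%.

50%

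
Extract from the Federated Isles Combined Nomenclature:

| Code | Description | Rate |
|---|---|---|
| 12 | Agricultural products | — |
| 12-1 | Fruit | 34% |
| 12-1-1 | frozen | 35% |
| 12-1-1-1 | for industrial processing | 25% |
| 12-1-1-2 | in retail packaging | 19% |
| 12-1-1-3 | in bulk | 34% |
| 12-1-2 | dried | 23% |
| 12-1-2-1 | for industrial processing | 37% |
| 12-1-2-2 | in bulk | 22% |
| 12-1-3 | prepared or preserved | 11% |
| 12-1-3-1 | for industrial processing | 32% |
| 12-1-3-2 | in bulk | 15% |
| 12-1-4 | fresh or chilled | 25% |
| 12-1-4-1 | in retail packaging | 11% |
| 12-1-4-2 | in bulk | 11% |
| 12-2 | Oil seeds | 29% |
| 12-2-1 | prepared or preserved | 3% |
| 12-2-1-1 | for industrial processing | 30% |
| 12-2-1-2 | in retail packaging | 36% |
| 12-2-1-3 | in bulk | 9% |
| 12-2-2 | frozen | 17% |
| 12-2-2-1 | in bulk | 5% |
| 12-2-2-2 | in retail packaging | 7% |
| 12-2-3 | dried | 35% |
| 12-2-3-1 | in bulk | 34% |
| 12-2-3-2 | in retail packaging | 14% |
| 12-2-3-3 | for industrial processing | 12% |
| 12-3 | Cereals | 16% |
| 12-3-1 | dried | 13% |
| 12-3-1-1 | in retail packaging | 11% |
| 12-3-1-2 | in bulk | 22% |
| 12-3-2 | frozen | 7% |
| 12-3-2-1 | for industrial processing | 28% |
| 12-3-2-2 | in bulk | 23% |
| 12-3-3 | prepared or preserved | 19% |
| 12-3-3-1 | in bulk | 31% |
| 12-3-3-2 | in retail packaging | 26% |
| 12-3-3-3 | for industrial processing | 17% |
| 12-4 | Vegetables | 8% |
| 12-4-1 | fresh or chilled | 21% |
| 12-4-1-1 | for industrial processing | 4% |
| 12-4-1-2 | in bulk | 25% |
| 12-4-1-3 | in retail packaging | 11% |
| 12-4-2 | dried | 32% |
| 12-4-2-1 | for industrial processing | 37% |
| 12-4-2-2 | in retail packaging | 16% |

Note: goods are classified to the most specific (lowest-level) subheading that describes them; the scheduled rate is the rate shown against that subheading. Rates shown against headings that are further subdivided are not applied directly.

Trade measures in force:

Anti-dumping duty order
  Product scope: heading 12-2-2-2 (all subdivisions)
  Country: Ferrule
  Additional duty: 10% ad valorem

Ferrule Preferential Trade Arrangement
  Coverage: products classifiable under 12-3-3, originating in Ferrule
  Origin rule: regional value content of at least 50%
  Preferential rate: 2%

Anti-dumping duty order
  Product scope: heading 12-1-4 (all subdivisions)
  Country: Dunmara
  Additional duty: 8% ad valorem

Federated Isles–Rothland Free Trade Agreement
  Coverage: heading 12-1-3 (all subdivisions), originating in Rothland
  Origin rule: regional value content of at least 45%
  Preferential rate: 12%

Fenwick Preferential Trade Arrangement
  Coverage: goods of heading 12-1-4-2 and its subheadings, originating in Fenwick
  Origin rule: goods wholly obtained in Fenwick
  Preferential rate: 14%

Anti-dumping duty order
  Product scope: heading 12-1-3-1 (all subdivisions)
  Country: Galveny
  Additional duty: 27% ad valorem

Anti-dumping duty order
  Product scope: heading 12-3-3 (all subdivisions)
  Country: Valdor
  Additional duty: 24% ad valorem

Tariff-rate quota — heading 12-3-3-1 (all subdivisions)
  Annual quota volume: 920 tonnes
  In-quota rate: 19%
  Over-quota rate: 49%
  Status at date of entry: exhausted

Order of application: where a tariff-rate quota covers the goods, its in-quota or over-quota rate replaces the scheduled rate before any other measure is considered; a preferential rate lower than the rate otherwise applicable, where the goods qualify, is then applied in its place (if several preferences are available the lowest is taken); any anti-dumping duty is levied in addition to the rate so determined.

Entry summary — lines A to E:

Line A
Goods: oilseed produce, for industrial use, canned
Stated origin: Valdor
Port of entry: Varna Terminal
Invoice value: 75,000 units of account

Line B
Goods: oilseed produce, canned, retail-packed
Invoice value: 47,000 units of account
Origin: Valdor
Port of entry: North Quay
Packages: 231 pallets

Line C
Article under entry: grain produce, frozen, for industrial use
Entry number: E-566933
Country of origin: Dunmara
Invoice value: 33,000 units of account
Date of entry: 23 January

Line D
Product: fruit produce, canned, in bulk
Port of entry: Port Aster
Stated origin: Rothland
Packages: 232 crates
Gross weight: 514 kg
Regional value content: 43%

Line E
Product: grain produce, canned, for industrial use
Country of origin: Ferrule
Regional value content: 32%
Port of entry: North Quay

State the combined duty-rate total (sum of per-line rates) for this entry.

Line A: oilseed → 12-2; canned → 12-2-1; for industrial use → 12-2-1-1. Scheduled 30%. No special measure applies. → 30%.
Line B: oilseed → 12-2; canned → 12-2-1; retail-packed → 12-2-1-2. Scheduled 36%. No special measure applies. → 36%.
Line C: grain → 12-3; frozen → 12-3-2; for industrial use → 12-3-2-1. Scheduled 28%. No special measure applies. → 28%.
Line D: fruit → 12-1; canned → 12-1-3; in bulk → 12-1-3-2. Scheduled 15%. Rothland agreement on 12-1-3: RVC < 45%. → 15%.
Line E: grain → 12-3; canned → 12-3-3; for industrial use → 12-3-3-3. Scheduled 17%. Ferrule agreement on 12-3-3: RVC < 50%. → 17%.
Sum: 30% + 36% + 28% + 15% + 17% = 126%.

126%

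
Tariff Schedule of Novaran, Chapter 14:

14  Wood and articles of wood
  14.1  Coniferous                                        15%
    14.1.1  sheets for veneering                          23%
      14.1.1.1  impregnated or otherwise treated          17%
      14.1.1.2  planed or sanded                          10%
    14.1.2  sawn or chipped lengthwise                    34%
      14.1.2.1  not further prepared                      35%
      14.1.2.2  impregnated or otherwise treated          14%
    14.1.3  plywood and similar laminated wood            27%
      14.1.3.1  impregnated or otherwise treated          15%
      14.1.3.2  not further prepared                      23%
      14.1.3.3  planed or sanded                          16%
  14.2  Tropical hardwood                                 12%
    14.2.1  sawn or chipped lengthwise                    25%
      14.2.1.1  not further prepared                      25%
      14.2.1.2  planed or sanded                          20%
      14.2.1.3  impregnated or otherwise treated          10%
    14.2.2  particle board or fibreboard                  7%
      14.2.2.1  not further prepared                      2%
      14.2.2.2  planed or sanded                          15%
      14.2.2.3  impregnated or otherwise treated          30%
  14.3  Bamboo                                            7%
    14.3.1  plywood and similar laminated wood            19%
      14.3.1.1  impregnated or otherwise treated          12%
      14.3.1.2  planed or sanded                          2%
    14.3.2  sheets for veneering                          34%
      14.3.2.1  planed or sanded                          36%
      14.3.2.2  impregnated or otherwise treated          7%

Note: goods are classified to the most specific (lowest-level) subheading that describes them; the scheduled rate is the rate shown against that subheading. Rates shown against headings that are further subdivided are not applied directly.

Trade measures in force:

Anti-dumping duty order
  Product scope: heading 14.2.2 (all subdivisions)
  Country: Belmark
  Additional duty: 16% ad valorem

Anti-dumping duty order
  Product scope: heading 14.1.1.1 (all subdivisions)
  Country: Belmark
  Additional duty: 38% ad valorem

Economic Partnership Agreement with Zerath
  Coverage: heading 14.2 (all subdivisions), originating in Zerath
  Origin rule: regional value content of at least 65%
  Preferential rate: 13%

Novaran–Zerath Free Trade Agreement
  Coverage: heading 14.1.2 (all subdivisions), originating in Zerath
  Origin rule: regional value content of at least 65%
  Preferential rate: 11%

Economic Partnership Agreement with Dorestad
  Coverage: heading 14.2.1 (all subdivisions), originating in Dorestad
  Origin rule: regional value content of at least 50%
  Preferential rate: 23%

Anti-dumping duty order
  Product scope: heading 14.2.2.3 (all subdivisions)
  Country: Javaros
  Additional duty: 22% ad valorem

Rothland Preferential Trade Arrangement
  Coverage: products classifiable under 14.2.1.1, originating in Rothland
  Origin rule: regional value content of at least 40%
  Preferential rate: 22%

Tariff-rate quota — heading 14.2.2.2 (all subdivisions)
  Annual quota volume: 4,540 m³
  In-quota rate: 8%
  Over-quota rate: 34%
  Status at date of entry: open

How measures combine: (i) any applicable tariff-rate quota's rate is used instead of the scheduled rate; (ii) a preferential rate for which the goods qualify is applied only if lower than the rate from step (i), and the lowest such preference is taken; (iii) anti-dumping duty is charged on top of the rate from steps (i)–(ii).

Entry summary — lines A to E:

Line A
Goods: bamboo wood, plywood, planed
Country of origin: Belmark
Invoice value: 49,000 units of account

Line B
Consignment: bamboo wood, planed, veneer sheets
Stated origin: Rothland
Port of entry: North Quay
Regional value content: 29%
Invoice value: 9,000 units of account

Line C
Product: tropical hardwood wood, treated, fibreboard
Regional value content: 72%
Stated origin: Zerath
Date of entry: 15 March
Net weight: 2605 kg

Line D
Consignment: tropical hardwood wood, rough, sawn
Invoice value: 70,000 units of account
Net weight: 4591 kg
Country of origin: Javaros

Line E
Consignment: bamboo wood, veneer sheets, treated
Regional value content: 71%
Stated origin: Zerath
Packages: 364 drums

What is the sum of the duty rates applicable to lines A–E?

Line A: bamboo → 14.3; plywood → 14.3.1; planed → 14.3.1.2. Scheduled 2%. No special measure applies. → 2%.
Line B: bamboo → 14.3; veneer sheets → 14.3.2; planed → 14.3.2.1. Scheduled 36%. Rothland agreement on 14.2.1.1: 14.3.2.1 not covered. → 36%.
Line C: tropical hardwood → 14.2; fibreboard → 14.2.2; treated → 14.2.2.3. Scheduled 30%. Zerath agreement on 14.2: RVC ≥ 65% → 13% available; Zerath agreement on 14.1.2: 14.2.2.3 not covered; preferential 13%. → 13%.
Line D: tropical hardwood → 14.2; sawn → 14.2.1; rough → 14.2.1.1. Scheduled 25%. No special measure applies. → 25%.
Line E: bamboo → 14.3; veneer sheets → 14.3.2; treated → 14.3.2.2. Scheduled 7%. Zerath agreement on 14.2: 14.3.2.2 not covered; Zerath agreement on 14.1.2: 14.3.2.2 not covered. → 7%.
Sum: 2% + 36% + 13% + 25% + 7% = 83%.

83%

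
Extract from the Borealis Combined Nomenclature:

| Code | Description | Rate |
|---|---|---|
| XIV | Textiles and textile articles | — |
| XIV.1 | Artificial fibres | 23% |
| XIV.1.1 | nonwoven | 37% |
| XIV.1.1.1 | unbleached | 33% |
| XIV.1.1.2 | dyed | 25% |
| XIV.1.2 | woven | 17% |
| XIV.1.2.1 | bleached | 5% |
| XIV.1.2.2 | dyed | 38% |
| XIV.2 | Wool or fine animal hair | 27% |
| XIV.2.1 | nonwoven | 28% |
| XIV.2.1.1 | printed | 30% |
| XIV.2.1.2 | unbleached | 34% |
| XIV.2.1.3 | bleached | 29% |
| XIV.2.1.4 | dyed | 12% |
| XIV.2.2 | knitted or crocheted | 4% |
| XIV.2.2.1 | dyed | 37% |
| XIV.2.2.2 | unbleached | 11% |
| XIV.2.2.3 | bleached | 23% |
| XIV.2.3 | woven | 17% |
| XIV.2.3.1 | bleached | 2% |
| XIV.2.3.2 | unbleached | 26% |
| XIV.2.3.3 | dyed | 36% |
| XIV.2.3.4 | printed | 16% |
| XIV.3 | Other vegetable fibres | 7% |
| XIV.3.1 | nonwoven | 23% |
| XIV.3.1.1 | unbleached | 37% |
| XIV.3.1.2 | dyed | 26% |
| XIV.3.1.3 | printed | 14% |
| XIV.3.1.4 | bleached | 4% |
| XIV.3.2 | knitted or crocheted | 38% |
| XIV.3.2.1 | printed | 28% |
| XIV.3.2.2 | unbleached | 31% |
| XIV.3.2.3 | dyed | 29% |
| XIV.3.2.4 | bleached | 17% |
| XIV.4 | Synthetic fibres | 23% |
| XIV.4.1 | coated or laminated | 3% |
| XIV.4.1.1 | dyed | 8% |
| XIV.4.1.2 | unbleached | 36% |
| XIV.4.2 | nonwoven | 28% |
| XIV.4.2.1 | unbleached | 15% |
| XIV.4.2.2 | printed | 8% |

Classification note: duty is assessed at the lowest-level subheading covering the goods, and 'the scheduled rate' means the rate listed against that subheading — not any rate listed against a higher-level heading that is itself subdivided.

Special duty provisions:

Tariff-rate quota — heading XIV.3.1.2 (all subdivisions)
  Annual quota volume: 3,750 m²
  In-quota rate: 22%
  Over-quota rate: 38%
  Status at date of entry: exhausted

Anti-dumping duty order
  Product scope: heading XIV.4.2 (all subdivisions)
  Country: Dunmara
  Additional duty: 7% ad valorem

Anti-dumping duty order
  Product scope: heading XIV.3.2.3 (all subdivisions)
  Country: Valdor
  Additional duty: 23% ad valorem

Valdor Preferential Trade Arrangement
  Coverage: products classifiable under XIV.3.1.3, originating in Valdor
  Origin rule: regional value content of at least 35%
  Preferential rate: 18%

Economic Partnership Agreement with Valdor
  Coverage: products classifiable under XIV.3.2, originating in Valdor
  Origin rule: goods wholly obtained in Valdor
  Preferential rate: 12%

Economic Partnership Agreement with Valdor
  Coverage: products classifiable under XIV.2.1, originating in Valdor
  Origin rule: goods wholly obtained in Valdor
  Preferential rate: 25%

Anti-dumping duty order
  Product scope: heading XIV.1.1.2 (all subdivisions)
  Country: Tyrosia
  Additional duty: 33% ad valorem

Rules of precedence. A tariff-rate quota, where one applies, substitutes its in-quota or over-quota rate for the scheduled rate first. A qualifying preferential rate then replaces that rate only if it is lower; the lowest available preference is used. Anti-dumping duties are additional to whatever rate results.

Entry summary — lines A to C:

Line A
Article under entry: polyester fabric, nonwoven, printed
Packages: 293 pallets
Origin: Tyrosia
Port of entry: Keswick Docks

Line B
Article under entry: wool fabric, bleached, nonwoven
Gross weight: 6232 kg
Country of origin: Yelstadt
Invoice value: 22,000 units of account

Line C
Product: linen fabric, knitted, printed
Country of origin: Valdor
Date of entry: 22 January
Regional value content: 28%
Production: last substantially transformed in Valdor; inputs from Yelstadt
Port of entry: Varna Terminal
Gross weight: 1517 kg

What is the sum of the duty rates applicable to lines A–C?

65%

Line A: polyester → XIV.4; nonwoven → XIV.4.2; printed → XIV.4.2.2. Scheduled 8%. No special measure applies. → 8%.
Line B: wool → XIV.2; nonwoven → XIV.2.1; bleached → XIV.2.1.3. Scheduled 29%. No special measure applies. → 29%.
Line C: linen → XIV.3; knitted → XIV.3.2; printed → XIV.3.2.1. Scheduled 28%. Valdor agreement on XIV.3.1.3: XIV.3.2.1 not covered; Valdor agreement on XIV.3.2: not wholly obtained; Valdor agreement on XIV.2.1: XIV.3.2.1 not covered. → 28%.
Sum: 8% + 29% + 28% = 65%.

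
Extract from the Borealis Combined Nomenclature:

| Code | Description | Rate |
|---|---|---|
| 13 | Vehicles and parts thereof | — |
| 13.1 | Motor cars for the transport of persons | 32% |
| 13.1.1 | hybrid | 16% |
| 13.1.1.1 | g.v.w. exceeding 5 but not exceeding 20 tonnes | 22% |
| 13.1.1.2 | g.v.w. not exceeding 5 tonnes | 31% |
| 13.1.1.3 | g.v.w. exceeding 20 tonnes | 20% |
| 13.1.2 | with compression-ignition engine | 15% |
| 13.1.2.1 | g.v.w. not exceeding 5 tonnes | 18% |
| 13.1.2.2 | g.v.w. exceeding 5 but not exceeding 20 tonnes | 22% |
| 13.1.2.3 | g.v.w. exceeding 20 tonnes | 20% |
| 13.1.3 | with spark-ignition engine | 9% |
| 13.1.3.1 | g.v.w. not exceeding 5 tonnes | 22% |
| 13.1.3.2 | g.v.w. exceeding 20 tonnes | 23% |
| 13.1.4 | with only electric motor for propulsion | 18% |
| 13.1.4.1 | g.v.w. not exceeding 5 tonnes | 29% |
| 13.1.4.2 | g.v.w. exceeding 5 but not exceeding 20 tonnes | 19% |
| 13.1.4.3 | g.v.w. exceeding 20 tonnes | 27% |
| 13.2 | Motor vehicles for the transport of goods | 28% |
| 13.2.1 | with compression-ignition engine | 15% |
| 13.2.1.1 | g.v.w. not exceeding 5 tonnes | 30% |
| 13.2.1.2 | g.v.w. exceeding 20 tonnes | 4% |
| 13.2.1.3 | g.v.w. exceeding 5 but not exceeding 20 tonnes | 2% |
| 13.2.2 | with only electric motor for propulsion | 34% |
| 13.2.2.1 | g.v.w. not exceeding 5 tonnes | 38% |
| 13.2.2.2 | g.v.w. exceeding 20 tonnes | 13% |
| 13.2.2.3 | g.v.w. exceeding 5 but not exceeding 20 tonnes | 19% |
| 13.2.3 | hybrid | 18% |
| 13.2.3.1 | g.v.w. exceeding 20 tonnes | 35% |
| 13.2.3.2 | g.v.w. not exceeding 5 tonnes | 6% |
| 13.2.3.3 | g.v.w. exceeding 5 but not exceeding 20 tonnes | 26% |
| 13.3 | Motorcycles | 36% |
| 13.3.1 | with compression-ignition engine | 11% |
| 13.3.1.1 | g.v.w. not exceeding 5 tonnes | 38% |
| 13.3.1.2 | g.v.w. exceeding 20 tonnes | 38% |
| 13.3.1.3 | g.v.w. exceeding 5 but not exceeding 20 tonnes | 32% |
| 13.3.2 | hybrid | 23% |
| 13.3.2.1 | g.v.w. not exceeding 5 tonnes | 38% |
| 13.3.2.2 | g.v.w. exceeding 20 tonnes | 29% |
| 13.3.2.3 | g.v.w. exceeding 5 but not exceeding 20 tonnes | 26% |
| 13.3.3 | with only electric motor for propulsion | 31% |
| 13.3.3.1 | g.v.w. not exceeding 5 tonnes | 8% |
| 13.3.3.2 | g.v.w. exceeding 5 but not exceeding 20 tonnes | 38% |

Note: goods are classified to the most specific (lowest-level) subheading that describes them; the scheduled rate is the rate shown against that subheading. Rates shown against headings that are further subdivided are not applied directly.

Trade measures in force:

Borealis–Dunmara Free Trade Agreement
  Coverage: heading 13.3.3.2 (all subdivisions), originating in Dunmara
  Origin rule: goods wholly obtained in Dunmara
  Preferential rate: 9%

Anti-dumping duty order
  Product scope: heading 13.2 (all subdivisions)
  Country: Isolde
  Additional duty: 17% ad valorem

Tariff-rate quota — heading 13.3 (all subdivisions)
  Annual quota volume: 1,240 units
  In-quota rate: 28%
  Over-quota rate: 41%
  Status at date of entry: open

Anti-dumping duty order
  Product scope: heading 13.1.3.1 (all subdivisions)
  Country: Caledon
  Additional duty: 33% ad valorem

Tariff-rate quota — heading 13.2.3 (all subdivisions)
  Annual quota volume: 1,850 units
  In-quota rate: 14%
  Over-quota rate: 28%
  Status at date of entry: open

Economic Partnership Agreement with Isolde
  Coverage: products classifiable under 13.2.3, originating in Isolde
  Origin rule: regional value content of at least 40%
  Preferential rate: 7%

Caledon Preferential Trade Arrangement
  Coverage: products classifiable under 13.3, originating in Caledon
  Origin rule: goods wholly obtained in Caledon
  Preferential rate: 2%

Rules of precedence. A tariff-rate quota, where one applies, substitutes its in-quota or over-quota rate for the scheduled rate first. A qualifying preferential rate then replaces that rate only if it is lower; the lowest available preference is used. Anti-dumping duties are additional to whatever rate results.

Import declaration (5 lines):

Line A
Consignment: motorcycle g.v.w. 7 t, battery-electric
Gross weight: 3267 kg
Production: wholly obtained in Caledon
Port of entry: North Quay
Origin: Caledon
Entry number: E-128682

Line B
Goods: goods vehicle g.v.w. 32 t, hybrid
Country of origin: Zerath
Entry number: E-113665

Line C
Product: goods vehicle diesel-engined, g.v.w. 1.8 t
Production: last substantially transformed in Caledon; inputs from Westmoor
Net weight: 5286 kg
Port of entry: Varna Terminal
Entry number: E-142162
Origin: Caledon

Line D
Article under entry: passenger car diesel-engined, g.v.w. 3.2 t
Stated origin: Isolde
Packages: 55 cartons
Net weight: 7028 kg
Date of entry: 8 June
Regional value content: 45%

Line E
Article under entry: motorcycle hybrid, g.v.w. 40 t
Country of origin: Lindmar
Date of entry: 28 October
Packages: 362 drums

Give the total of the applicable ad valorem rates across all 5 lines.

Line A: motorcycle → 13.3; battery-electric → 13.3.3; g.v.w. 7 t → 13.3.3.2. Scheduled 38%. quota on 13.3 open → in-quota 28%; Caledon agreement on 13.3: wholly obtained → 2% available; preferential 2%. → 2%.
Line B: goods vehicle → 13.2; hybrid → 13.2.3; g.v.w. 32 t → 13.2.3.1. Scheduled 35%. quota on 13.2.3 open → in-quota 14%. → 14%.
Line C: goods vehicle → 13.2; diesel-engined → 13.2.1; g.v.w. 1.8 t → 13.2.1.1. Scheduled 30%. Caledon agreement on 13.3: 13.2.1.1 not covered. → 30%.
Line D: passenger car → 13.1; diesel-engined → 13.1.2; g.v.w. 3.2 t → 13.1.2.1. Scheduled 18%. Isolde agreement on 13.2.3: 13.1.2.1 not covered. → 18%.
Line E: motorcycle → 13.3; hybrid → 13.3.2; g.v.w. 40 t → 13.3.2.2. Scheduled 29%. quota on 13.3 open → in-quota 28%. → 28%.
Sum: 2% + 14% + 30% + 18% + 28% = 92%.

92%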